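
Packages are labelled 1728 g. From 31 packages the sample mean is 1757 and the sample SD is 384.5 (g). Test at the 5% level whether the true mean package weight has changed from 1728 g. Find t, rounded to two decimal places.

0.42

H0: μ = 1728; H1: μ ≠ 1728 (one-sample t-test, two-sided).
t = (x̄ − μ₀)/(s/√n) = (1757 − 1728)/(384.5/√31) = 0.42
df = n − 1 = 30
Two-sided p-value ≈ 0.678
Since p ≈ 0.678 > α = 0.05, fail to reject H0; the data do not provide sufficient evidence against H0.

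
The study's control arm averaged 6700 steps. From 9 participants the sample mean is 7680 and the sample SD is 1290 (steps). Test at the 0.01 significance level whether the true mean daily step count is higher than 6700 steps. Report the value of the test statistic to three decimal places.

2.279

H0: μ = 6700; H1: μ > 6700 (one-sample t-test, right-tailed).
t = (x̄ − μ₀)/(s/√n) = (7680 − 6700)/(1290/√9) = 2.279
df = n − 1 = 8
p-value = P(T ≥ 2.279) ≈ 0.0261
Since p ≈ 0.0261 > α = 0.01, fail to reject H0; the data do not provide sufficient evidence against H0.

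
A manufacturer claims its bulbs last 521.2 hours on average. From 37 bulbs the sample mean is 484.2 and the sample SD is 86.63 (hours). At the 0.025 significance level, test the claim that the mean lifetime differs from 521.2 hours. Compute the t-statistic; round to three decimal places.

H0: μ = 521.2; H1: μ ≠ 521.2 (one-sample t-test, two-sided).
t = (x̄ − μ₀)/(s/√n) = (484.2 − 521.2)/(86.63/√37) = -2.598
df = n − 1 = 36
Two-sided p-value ≈ 0.0135
Since p ≈ 0.0135 < α = 0.025, reject H0; the evidence is statistically significant.

-2.598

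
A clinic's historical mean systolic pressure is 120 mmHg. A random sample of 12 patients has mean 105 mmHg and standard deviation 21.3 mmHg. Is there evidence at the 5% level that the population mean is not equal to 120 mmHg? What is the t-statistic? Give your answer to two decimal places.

-2.44

H0: μ = 120; H1: μ ≠ 120 (one-sample t-test, two-sided).
t = (x̄ − μ₀)/(s/√n) = (105 − 120)/(21.3/√12) = -2.44
df = n − 1 = 11
Two-sided p-value ≈ 0.033
Since p ≈ 0.033 < α = 0.05, reject H0; the evidence is statistically significant.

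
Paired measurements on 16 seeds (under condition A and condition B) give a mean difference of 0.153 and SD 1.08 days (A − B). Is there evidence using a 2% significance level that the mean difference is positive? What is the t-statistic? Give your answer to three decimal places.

0.567

H0: μ_d = 0; H1: μ_d > 0 (paired t-test on the differences, right-tailed).
t = d̄/(s_d/√n) = 0.153/(1.08/√16) = 0.567
df = n − 1 = 15
p-value = P(T ≥ 0.567) ≈ 0.2897
Since p ≈ 0.2897 > α = 0.02, fail to reject H0; the data do not provide sufficient evidence against H0.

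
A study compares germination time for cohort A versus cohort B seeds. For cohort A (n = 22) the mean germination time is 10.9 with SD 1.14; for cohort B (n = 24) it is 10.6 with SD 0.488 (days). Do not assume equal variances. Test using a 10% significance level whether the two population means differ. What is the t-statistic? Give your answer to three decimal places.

Let group 1 = cohort A, group 2 = cohort B. H0: μ_1 = μ_2; H1: μ_1 ≠ μ_2 (Welch's two-sample t-test, two-sided).
t = (x̄_1 − x̄_2)/√(s_1²/n_1 + s_2²/n_2) = (10.9 − 10.6)/√(1.14²/22 + 0.488²/24) = 1.142
Welch–Satterthwaite df ≈ 27.93
Two-sided p-value ≈ 0.263
Since p ≈ 0.263 > α = 0.1, fail to reject H0; the data do not provide sufficient evidence against H0.

1.142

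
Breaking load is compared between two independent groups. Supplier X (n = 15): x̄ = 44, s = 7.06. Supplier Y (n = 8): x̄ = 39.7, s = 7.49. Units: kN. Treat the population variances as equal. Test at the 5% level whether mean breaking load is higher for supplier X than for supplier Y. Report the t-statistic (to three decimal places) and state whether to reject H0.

t = 1.363; fail to reject H0

Let group 1 = supplier X, group 2 = supplier Y. H0: μ_1 = μ_2; H1: μ_1 > μ_2 (two-sample pooled-variance t-test, right-tailed).
s_p² = [(15−1)·7.06² + (8−1)·7.49²]/(15+8−2) = 51.9291
t = (44 − 39.7)/√[51.9291·(1/15 + 1/8)] = 1.363
df = n₁ + n₂ − 2 = 21
p-value = P(T ≥ 1.363) ≈ 0.0937
Since p ≈ 0.0937 > α = 0.05, fail to reject H0; the data do not provide sufficient evidence against H0.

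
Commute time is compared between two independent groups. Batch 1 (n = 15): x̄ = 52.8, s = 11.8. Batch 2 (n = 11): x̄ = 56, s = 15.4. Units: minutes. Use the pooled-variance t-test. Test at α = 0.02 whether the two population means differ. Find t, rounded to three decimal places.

-0.601

Let group 1 = batch 1, group 2 = batch 2. H0: μ_1 = μ_2; H1: μ_1 ≠ μ_2 (two-sample pooled-variance t-test, two-sided).
s_p² = [(15−1)·11.8² + (11−1)·15.4²]/(15+11−2) = 180.04
t = (52.8 − 56)/√[180.04·(1/15 + 1/11)] = -0.601
df = n₁ + n₂ − 2 = 24
Two-sided p-value ≈ 0.554
Since p ≈ 0.554 > α = 0.02, fail to reject H0; the data do not provide sufficient evidence against H0.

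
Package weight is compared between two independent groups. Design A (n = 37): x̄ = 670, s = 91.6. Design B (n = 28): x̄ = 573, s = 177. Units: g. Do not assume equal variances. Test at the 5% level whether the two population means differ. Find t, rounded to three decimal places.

2.644

Let group 1 = design A, group 2 = design B. H0: μ_1 = μ_2; H1: μ_1 ≠ μ_2 (Welch's two-sample t-test, two-sided).
t = (x̄_1 − x̄_2)/√(s_1²/n_1 + s_2²/n_2) = (670 − 573)/√(91.6²/37 + 177²/28) = 2.644
Welch–Satterthwaite df ≈ 37.89
Two-sided p-value ≈ 0.0118
Since p ≈ 0.0118 < α = 0.05, reject H0; the evidence is statistically significant.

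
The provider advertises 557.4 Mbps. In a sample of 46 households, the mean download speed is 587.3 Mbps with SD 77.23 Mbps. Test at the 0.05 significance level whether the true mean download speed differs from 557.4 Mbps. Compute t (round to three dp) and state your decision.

H0: μ = 557.4; H1: μ ≠ 557.4 (one-sample t-test, two-sided).
t = (x̄ − μ₀)/(s/√n) = (587.3 − 557.4)/(77.23/√46) = 2.626
df = n − 1 = 45
Two-sided p-value ≈ 0.012
Since p ≈ 0.012 < α = 0.05, reject H0; the evidence is statistically significant.

t = 2.626; reject H0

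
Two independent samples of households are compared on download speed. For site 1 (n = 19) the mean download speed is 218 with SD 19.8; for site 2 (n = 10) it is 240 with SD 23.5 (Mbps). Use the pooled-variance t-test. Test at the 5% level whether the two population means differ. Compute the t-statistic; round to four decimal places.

Let group 1 = site 1, group 2 = site 2. H0: μ_1 = μ_2; H1: μ_1 ≠ μ_2 (two-sample pooled-variance t-test, two-sided).
s_p² = [(19−1)·19.8² + (10−1)·23.5²]/(19+10−2) = 445.443
t = (218 − 240)/√[445.443·(1/19 + 1/10)] = -2.6681
df = n₁ + n₂ − 2 = 27
Two-sided p-value ≈ 0.013
Since p ≈ 0.013 < α = 0.05, reject H0; the data support H1.

-2.6681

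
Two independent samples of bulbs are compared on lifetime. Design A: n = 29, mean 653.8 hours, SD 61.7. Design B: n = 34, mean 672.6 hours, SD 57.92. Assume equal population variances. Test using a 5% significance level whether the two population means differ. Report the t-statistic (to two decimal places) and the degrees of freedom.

t = -1.25, df = 61

Let group 1 = design A, group 2 = design B. H0: μ_1 = μ_2; H1: μ_1 ≠ μ_2 (two-sample pooled-variance t-test, two-sided).
s_p² = [(29−1)·61.7² + (34−1)·57.92²]/(29+34−2) = 3562.28
t = (653.8 − 672.6)/√[3562.28·(1/29 + 1/34)] = -1.25
df = n₁ + n₂ − 2 = 61
Two-sided p-value ≈ 0.2175
Since p ≈ 0.2175 > α = 0.05, fail to reject H0; the data do not provide sufficient evidence against H0.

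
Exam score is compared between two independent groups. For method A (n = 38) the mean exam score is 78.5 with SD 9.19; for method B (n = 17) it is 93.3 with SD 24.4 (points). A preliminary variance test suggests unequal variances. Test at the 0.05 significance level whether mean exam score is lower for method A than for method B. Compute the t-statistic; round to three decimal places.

-2.425

Let group 1 = method A, group 2 = method B. H0: μ_1 = μ_2; H1: μ_1 < μ_2 (Welch's two-sample t-test, left-tailed).
t = (x̄_1 − x̄_2)/√(s_1²/n_1 + s_2²/n_2) = (78.5 − 93.3)/√(9.19²/38 + 24.4²/17) = -2.425
Welch–Satterthwaite df ≈ 18.06
p-value = P(T ≤ -2.425) ≈ 0.013
Since p ≈ 0.013 < α = 0.05, reject H0; the data support H1.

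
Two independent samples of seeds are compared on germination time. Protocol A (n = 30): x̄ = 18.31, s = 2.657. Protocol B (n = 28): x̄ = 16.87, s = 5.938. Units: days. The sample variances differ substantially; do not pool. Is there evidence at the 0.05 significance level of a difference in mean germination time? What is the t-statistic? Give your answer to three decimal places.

1.178

Let group 1 = protocol A, group 2 = protocol B. H0: μ_1 = μ_2; H1: μ_1 ≠ μ_2 (Welch's two-sample t-test, two-sided).
t = (x̄_1 − x̄_2)/√(s_1²/n_1 + s_2²/n_2) = (18.31 − 16.87)/√(2.657²/30 + 5.938²/28) = 1.178
Welch–Satterthwaite df ≈ 36.84
Two-sided p-value ≈ 0.2464
Since p ≈ 0.2464 > α = 0.05, fail to reject H0; the evidence is not statistically significant.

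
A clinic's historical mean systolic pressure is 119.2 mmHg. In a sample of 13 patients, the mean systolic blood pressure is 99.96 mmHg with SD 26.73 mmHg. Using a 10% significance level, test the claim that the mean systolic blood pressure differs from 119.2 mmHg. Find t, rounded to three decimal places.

-2.595

H0: μ = 119.2; H1: μ ≠ 119.2 (one-sample t-test, two-sided).
t = (x̄ − μ₀)/(s/√n) = (99.96 − 119.2)/(26.73/√13) = -2.595
df = n − 1 = 12
Two-sided p-value ≈ 0.023
Since p ≈ 0.023 < α = 0.1, reject H0; the evidence is statistically significant.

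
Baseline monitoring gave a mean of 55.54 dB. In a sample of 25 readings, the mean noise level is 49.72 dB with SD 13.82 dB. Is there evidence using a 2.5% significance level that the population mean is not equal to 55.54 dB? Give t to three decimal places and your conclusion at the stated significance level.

H0: μ = 55.54; H1: μ ≠ 55.54 (one-sample t-test, two-sided).
t = (x̄ − μ₀)/(s/√n) = (49.72 − 55.54)/(13.82/√25) = -2.106
df = n − 1 = 24
Two-sided p-value ≈ 0.0459
Since p ≈ 0.0459 > α = 0.025, fail to reject H0; the evidence is not statistically significant.

t = -2.106; fail to reject H0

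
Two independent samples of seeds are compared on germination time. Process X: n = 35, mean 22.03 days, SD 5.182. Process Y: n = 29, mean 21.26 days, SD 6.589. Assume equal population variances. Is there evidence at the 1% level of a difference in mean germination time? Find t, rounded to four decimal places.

0.5233

Let group 1 = process X, group 2 = process Y. H0: μ_1 = μ_2; H1: μ_1 ≠ μ_2 (two-sample pooled-variance t-test, two-sided).
s_p² = [(35−1)·5.182² + (29−1)·6.589²]/(35+29−2) = 34.3326
t = (22.03 − 21.26)/√[34.3326·(1/35 + 1/29)] = 0.5233
df = n₁ + n₂ − 2 = 62
Two-sided p-value ≈ 0.603
Since p ≈ 0.603 > α = 0.01, fail to reject H0; the evidence is not statistically significant.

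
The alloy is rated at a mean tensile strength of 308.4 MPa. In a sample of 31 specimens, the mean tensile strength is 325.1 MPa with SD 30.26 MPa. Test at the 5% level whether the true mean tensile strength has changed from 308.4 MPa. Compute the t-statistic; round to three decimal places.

H0: μ = 308.4; H1: μ ≠ 308.4 (one-sample t-test, two-sided).
t = (x̄ − μ₀)/(s/√n) = (325.1 − 308.4)/(30.26/√31) = 3.073
df = n − 1 = 30
Two-sided p-value ≈ 0.0045
Since p ≈ 0.0045 < α = 0.05, reject H0; the evidence is statistically significant.

3.073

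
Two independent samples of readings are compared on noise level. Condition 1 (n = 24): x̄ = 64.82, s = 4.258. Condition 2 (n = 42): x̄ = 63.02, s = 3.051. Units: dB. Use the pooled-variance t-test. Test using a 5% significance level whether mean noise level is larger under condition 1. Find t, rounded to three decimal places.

Let group 1 = condition 1, group 2 = condition 2. H0: μ_1 = μ_2; H1: μ_1 > μ_2 (two-sample pooled-variance t-test, right-tailed).
s_p² = [(24−1)·4.258² + (42−1)·3.051²]/(24+42−2) = 12.479
t = (64.82 − 63.02)/√[12.479·(1/24 + 1/42)] = 1.991
df = n₁ + n₂ − 2 = 64
p-value = P(T ≥ 1.991) ≈ 0.0254
Since p ≈ 0.0254 < α = 0.05, reject H0; the evidence is statistically significant.

1.991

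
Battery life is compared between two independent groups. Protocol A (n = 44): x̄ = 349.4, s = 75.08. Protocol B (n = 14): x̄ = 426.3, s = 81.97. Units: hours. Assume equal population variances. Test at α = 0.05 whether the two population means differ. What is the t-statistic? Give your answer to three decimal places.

-3.266

Let group 1 = protocol A, group 2 = protocol B. H0: μ_1 = μ_2; H1: μ_1 ≠ μ_2 (two-sample pooled-variance t-test, two-sided).
s_p² = [(44−1)·75.08² + (14−1)·81.97²]/(44+14−2) = 5888.2
t = (349.4 − 426.3)/√[5888.2·(1/44 + 1/14)] = -3.266
df = n₁ + n₂ − 2 = 56
Two-sided p-value ≈ 0.002
Since p ≈ 0.002 < α = 0.05, reject H0; the evidence is statistically significant.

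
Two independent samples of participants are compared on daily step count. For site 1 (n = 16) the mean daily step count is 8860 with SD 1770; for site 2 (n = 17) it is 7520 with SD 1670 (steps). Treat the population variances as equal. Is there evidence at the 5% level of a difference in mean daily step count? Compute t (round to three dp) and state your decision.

t = 2.238; reject H0

Let group 1 = site 1, group 2 = site 2. H0: μ_1 = μ_2; H1: μ_1 ≠ μ_2 (two-sample pooled-variance t-test, two-sided).
s_p² = [(16−1)·1770² + (17−1)·1670²]/(16+17−2) = 2955350
t = (8860 − 7520)/√[2955350·(1/16 + 1/17)] = 2.238
df = n₁ + n₂ − 2 = 31
Two-sided p-value ≈ 0.033
Since p ≈ 0.033 < α = 0.05, reject H0; the data support H1.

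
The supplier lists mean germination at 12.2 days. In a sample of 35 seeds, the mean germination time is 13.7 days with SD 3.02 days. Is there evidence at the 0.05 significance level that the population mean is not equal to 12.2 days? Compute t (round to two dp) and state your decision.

H0: μ = 12.2; H1: μ ≠ 12.2 (one-sample t-test, two-sided).
t = (x̄ − μ₀)/(s/√n) = (13.7 − 12.2)/(3.02/√35) = 2.94
df = n − 1 = 34
Two-sided p-value ≈ 0.0059
Since p ≈ 0.0059 < α = 0.05, reject H0; the data support H1.

t = 2.94; reject H0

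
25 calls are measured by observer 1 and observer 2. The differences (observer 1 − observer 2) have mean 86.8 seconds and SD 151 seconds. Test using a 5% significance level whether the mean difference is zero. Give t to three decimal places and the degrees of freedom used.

t = 2.874, df = 24

H0: μ_d = 0; H1: μ_d ≠ 0 (paired t-test on the differences, two-sided).
t = d̄/(s_d/√n) = 86.8/(151/√25) = 2.874
df = n − 1 = 24
Two-sided p-value ≈ 0.0084
Since p ≈ 0.0084 < α = 0.05, reject H0; the data support H1.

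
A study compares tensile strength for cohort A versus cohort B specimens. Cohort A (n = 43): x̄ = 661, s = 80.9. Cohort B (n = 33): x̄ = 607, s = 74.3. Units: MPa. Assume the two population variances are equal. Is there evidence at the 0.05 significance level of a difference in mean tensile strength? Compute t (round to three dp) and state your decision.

Let group 1 = cohort A, group 2 = cohort B. H0: μ_1 = μ_2; H1: μ_1 ≠ μ_2 (two-sample pooled-variance t-test, two-sided).
s_p² = [(43−1)·80.9² + (33−1)·74.3²]/(43+33−2) = 6101.86
t = (661 − 607)/√[6101.86·(1/43 + 1/33)] = 2.987
df = n₁ + n₂ − 2 = 74
Two-sided p-value ≈ 0.004
Since p ≈ 0.004 < α = 0.05, reject H0; the evidence is statistically significant.

t = 2.987; reject H0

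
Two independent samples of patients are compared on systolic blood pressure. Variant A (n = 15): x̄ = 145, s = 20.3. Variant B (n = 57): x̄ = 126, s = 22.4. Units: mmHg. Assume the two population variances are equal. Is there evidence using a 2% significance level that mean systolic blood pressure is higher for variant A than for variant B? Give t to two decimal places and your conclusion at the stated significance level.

t = 2.98; reject H0

Let group 1 = variant A, group 2 = variant B. H0: μ_1 = μ_2; H1: μ_1 > μ_2 (two-sample pooled-variance t-test, right-tailed).
s_p² = [(15−1)·20.3² + (57−1)·22.4²]/(15+57−2) = 483.826
t = (145 − 126)/√[483.826·(1/15 + 1/57)] = 2.98
df = n₁ + n₂ − 2 = 70
p-value = P(T ≥ 2.98) ≈ 0.0020
Since p ≈ 0.0020 < α = 0.02, reject H0; the evidence is statistically significant.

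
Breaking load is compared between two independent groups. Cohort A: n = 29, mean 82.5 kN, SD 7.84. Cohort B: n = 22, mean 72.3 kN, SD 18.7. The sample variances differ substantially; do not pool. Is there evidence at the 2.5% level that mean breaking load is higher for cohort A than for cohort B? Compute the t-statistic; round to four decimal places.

2.4032

Let group 1 = cohort A, group 2 = cohort B. H0: μ_1 = μ_2; H1: μ_1 > μ_2 (Welch's two-sample t-test, right-tailed).
t = (x̄_1 − x̄_2)/√(s_1²/n_1 + s_2²/n_2) = (82.5 − 72.3)/√(7.84²/29 + 18.7²/22) = 2.4032
Welch–Satterthwaite df ≈ 26.62
p-value = P(T ≥ 2.4032) ≈ 0.012
Since p ≈ 0.012 < α = 0.025, reject H0; the evidence is statistically significant.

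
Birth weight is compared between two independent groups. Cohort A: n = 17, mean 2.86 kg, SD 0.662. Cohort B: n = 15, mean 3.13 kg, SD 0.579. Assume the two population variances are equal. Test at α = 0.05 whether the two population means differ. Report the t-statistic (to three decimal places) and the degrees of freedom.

Let group 1 = cohort A, group 2 = cohort B. H0: μ_1 = μ_2; H1: μ_1 ≠ μ_2 (two-sample pooled-variance t-test, two-sided).
s_p² = [(17−1)·0.662² + (15−1)·0.579²]/(17+15−2) = 0.390176
t = (2.86 − 3.13)/√[0.390176·(1/17 + 1/15)] = -1.220
df = n₁ + n₂ − 2 = 30
Two-sided p-value ≈ 0.2319
Since p ≈ 0.2319 > α = 0.05, fail to reject H0; the data do not provide sufficient evidence against H0.

t = -1.220, df = 30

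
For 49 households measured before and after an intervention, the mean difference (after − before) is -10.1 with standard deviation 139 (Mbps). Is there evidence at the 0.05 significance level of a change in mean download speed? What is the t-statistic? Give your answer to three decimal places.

-0.509

H0: μ_d = 0; H1: μ_d ≠ 0 (paired t-test on the differences, two-sided).
t = d̄/(s_d/√n) = -10.1/(139/√49) = -0.509
df = n − 1 = 48
Two-sided p-value ≈ 0.613
Since p ≈ 0.613 > α = 0.05, fail to reject H0; the data do not provide sufficient evidence against H0.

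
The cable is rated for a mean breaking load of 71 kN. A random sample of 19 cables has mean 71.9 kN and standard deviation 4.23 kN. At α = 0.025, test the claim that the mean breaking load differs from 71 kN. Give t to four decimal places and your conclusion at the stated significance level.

H0: μ = 71; H1: μ ≠ 71 (one-sample t-test, two-sided).
t = (x̄ − μ₀)/(s/√n) = (71.9 − 71)/(4.23/√19) = 0.9274
df = n − 1 = 18
Two-sided p-value ≈ 0.3660
Since p ≈ 0.3660 > α = 0.025, fail to reject H0; the evidence is not statistically significant.

t = 0.9274; fail to reject H0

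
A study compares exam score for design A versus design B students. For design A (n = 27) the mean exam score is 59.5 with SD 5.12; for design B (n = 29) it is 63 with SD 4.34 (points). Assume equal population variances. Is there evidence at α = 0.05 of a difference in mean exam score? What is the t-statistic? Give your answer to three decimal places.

-2.766

Let group 1 = design A, group 2 = design B. H0: μ_1 = μ_2; H1: μ_1 ≠ μ_2 (two-sample pooled-variance t-test, two-sided).
s_p² = [(27−1)·5.12² + (29−1)·4.34²]/(27+29−2) = 22.3884
t = (59.5 − 63)/√[22.3884·(1/27 + 1/29)] = -2.766
df = n₁ + n₂ − 2 = 54
Two-sided p-value ≈ 0.0078
Since p ≈ 0.0078 < α = 0.05, reject H0; the evidence is statistically significant.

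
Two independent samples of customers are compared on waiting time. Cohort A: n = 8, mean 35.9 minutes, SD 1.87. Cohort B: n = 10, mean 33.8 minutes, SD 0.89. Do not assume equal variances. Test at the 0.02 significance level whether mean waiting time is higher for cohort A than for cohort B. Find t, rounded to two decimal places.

Let group 1 = cohort A, group 2 = cohort B. H0: μ_1 = μ_2; H1: μ_1 > μ_2 (Welch's two-sample t-test, right-tailed).
t = (x̄_1 − x̄_2)/√(s_1²/n_1 + s_2²/n_2) = (35.9 − 33.8)/√(1.87²/8 + 0.89²/10) = 2.92
Welch–Satterthwaite df ≈ 9.52
p-value = P(T ≥ 2.92) ≈ 0.008
Since p ≈ 0.008 < α = 0.02, reject H0; the data support H1.

2.92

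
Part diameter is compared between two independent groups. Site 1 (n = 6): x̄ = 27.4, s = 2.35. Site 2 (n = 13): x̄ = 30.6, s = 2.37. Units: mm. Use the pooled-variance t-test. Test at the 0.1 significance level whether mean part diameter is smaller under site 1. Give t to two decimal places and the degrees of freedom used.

t = -2.74, df = 17

Let group 1 = site 1, group 2 = site 2. H0: μ_1 = μ_2; H1: μ_1 < μ_2 (two-sample pooled-variance t-test, left-tailed).
s_p² = [(6−1)·2.35² + (13−1)·2.37²]/(6+13−2) = 5.58914
t = (27.4 − 30.6)/√[5.58914·(1/6 + 1/13)] = -2.74
df = n₁ + n₂ − 2 = 17
p-value = P(T ≤ -2.74) ≈ 0.007
Since p ≈ 0.007 < α = 0.1, reject H0; the data support H1.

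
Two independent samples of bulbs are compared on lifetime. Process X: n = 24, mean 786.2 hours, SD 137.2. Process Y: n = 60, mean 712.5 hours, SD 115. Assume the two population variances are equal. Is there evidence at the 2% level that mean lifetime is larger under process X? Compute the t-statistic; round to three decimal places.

2.509

Let group 1 = process X, group 2 = process Y. H0: μ_1 = μ_2; H1: μ_1 > μ_2 (two-sample pooled-variance t-test, right-tailed).
s_p² = [(24−1)·137.2² + (60−1)·115²]/(24+60−2) = 14795.4
t = (786.2 − 712.5)/√[14795.4·(1/24 + 1/60)] = 2.509
df = n₁ + n₂ − 2 = 82
p-value = P(T ≥ 2.509) ≈ 0.0070
Since p ≈ 0.0070 < α = 0.02, reject H0; the data support H1.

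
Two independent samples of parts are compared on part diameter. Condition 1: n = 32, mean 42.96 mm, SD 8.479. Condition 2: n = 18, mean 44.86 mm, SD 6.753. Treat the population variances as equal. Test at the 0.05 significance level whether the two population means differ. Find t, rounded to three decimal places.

Let group 1 = condition 1, group 2 = condition 2. H0: μ_1 = μ_2; H1: μ_1 ≠ μ_2 (two-sample pooled-variance t-test, two-sided).
s_p² = [(32−1)·8.479² + (18−1)·6.753²]/(32+18−2) = 62.5822
t = (42.96 − 44.86)/√[62.5822·(1/32 + 1/18)] = -0.815
df = n₁ + n₂ − 2 = 48
Two-sided p-value ≈ 0.419
Since p ≈ 0.419 > α = 0.05, fail to reject H0; the data do not provide sufficient evidence against H0.

-0.815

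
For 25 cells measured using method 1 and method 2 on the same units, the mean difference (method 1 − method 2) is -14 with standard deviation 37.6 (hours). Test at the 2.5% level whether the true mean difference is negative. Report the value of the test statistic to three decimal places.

-1.862

H0: μ_d = 0; H1: μ_d < 0 (paired t-test on the differences, left-tailed).
t = d̄/(s_d/√n) = -14/(37.6/√25) = -1.862
df = n − 1 = 24
p-value = P(T ≤ -1.862) ≈ 0.037
Since p ≈ 0.037 > α = 0.025, fail to reject H0; the data do not provide sufficient evidence against H0.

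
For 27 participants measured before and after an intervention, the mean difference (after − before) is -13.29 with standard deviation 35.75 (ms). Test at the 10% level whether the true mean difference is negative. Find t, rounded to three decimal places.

H0: μ_d = 0; H1: μ_d < 0 (paired t-test on the differences, left-tailed).
t = d̄/(s_d/√n) = -13.29/(35.75/√27) = -1.932
df = n − 1 = 26
p-value = P(T ≤ -1.932) ≈ 0.0322
Since p ≈ 0.0322 < α = 0.1, reject H0; the data support H1.

-1.932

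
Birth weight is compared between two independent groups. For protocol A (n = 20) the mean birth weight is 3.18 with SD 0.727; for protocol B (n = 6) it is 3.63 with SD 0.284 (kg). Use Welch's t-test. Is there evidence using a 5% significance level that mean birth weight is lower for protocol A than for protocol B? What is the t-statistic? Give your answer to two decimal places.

-2.25

Let group 1 = protocol A, group 2 = protocol B. H0: μ_1 = μ_2; H1: μ_1 < μ_2 (Welch's two-sample t-test, left-tailed).
t = (x̄_1 − x̄_2)/√(s_1²/n_1 + s_2²/n_2) = (3.18 − 3.63)/√(0.727²/20 + 0.284²/6) = -2.25
Welch–Satterthwaite df ≈ 21.81
p-value = P(T ≤ -2.25) ≈ 0.017
Since p ≈ 0.017 < α = 0.05, reject H0; the evidence is statistically significant.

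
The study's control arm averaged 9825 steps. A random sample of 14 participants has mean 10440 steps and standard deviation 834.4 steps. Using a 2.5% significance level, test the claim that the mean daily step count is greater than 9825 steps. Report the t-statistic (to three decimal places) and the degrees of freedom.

H0: μ = 9825; H1: μ > 9825 (one-sample t-test, right-tailed).
t = (x̄ − μ₀)/(s/√n) = (10440 − 9825)/(834.4/√14) = 2.758
df = n − 1 = 13
p-value = P(T ≥ 2.758) ≈ 0.008
Since p ≈ 0.008 < α = 0.025, reject H0; the data support H1.

t = 2.758, df = 13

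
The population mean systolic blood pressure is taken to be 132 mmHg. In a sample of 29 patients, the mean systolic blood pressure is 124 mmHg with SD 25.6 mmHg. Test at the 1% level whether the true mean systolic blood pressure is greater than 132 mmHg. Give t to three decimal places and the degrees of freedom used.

H0: μ = 132; H1: μ > 132 (one-sample t-test, right-tailed).
t = (x̄ − μ₀)/(s/√n) = (124 − 132)/(25.6/√29) = -1.683
df = n − 1 = 28
p-value = P(T ≥ -1.683) ≈ 0.9482
Since p ≈ 0.9482 > α = 0.01, fail to reject H0; the data do not provide sufficient evidence against H0.

t = -1.683, df = 28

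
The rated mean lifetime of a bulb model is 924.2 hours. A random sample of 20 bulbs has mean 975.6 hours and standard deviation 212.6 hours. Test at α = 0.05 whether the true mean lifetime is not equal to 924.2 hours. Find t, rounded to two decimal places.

H0: μ = 924.2; H1: μ ≠ 924.2 (one-sample t-test, two-sided).
t = (x̄ − μ₀)/(s/√n) = (975.6 − 924.2)/(212.6/√20) = 1.08
df = n − 1 = 19
Two-sided p-value ≈ 0.2931
Since p ≈ 0.2931 > α = 0.05, fail to reject H0; the data do not provide sufficient evidence against H0.

1.08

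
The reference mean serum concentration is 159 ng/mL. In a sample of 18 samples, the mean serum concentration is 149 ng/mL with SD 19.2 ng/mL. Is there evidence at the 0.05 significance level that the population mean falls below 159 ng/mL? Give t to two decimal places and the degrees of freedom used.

H0: μ = 159; H1: μ < 159 (one-sample t-test, left-tailed).
t = (x̄ − μ₀)/(s/√n) = (149 − 159)/(19.2/√18) = -2.21
df = n − 1 = 17
p-value = P(T ≤ -2.21) ≈ 0.0206
Since p ≈ 0.0206 < α = 0.05, reject H0; the evidence is statistically significant.

t = -2.21, df = 17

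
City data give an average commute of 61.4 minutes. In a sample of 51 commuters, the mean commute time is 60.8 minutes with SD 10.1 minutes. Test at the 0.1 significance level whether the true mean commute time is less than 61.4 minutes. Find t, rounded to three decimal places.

-0.424

H0: μ = 61.4; H1: μ < 61.4 (one-sample t-test, left-tailed).
t = (x̄ − μ₀)/(s/√n) = (60.8 − 61.4)/(10.1/√51) = -0.424
df = n − 1 = 50
p-value = P(T ≤ -0.424) ≈ 0.3366
Since p ≈ 0.3366 > α = 0.1, fail to reject H0; the evidence is not statistically significant.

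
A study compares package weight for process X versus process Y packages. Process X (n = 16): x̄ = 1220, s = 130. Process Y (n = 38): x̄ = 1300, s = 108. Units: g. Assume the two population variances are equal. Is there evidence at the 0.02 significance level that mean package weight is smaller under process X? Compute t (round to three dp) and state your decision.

Let group 1 = process X, group 2 = process Y. H0: μ_1 = μ_2; H1: μ_1 < μ_2 (two-sample pooled-variance t-test, left-tailed).
s_p² = [(16−1)·130² + (38−1)·108²]/(16+38−2) = 13174.4
t = (1220 − 1300)/√[13174.4·(1/16 + 1/38)] = -2.339
df = n₁ + n₂ − 2 = 52
p-value = P(T ≤ -2.339) ≈ 0.012
Since p ≈ 0.012 < α = 0.02, reject H0; the evidence is statistically significant.

t = -2.339; reject H0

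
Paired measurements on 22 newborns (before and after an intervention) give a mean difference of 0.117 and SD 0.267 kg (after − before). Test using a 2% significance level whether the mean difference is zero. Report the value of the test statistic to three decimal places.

H0: μ_d = 0; H1: μ_d ≠ 0 (paired t-test on the differences, two-sided).
t = d̄/(s_d/√n) = 0.117/(0.267/√22) = 2.055
df = n − 1 = 21
Two-sided p-value ≈ 0.0525
Since p ≈ 0.0525 > α = 0.02, fail to reject H0; the evidence is not statistically significant.

2.055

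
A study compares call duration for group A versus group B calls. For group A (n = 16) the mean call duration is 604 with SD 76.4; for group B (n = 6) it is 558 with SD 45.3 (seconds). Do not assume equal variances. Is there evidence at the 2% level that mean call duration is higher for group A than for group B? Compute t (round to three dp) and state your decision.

t = 1.730; fail to reject H0

Let group 1 = group A, group 2 = group B. H0: μ_1 = μ_2; H1: μ_1 > μ_2 (Welch's two-sample t-test, right-tailed).
t = (x̄_1 − x̄_2)/√(s_1²/n_1 + s_2²/n_2) = (604 − 558)/√(76.4²/16 + 45.3²/6) = 1.730
Welch–Satterthwaite df ≈ 15.48
p-value = P(T ≥ 1.730) ≈ 0.052
Since p ≈ 0.052 > α = 0.02, fail to reject H0; the data do not provide sufficient evidence against H0.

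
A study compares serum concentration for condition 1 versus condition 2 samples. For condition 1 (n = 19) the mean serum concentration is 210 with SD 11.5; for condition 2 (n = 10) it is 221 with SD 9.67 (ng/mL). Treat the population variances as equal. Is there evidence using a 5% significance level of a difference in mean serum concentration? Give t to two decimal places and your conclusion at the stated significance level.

t = -2.58; reject H0

Let group 1 = condition 1, group 2 = condition 2. H0: μ_1 = μ_2; H1: μ_1 ≠ μ_2 (two-sample pooled-variance t-test, two-sided).
s_p² = [(19−1)·11.5² + (10−1)·9.67²]/(19+10−2) = 119.336
t = (210 − 221)/√[119.336·(1/19 + 1/10)] = -2.58
df = n₁ + n₂ − 2 = 27
Two-sided p-value ≈ 0.016
Since p ≈ 0.016 < α = 0.05, reject H0; the data support H1.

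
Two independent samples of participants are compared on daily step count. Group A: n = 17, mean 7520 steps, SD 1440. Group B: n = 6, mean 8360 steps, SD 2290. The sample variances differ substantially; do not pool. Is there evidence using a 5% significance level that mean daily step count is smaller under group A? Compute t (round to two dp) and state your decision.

t = -0.84; fail to reject H0

Let group 1 = group A, group 2 = group B. H0: μ_1 = μ_2; H1: μ_1 < μ_2 (Welch's two-sample t-test, left-tailed).
t = (x̄_1 − x̄_2)/√(s_1²/n_1 + s_2²/n_2) = (7520 − 8360)/√(1440²/17 + 2290²/6) = -0.84
Welch–Satterthwaite df ≈ 6.45
p-value = P(T ≤ -0.84) ≈ 0.215
Since p ≈ 0.215 > α = 0.05, fail to reject H0; the data do not provide sufficient evidence against H0.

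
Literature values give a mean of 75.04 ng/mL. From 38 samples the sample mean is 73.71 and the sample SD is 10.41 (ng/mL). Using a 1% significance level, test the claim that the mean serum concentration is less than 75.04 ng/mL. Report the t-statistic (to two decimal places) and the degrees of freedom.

H0: μ = 75.04; H1: μ < 75.04 (one-sample t-test, left-tailed).
t = (x̄ − μ₀)/(s/√n) = (73.71 − 75.04)/(10.41/√38) = -0.79
df = n − 1 = 37
p-value = P(T ≤ -0.79) ≈ 0.218
Since p ≈ 0.218 > α = 0.01, fail to reject H0; the data do not provide sufficient evidence against H0.

t = -0.79, df = 37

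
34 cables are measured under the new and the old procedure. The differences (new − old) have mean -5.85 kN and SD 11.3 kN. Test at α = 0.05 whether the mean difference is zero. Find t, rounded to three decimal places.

H0: μ_d = 0; H1: μ_d ≠ 0 (paired t-test on the differences, two-sided).
t = d̄/(s_d/√n) = -5.85/(11.3/√34) = -3.019
df = n − 1 = 33
Two-sided p-value ≈ 0.005
Since p ≈ 0.005 < α = 0.05, reject H0; the data support H1.

-3.019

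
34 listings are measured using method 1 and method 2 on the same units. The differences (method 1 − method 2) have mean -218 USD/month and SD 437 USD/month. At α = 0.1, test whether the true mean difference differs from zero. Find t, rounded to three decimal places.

-2.909

H0: μ_d = 0; H1: μ_d ≠ 0 (paired t-test on the differences, two-sided).
t = d̄/(s_d/√n) = -218/(437/√34) = -2.909
df = n − 1 = 33
Two-sided p-value ≈ 0.006
Since p ≈ 0.006 < α = 0.1, reject H0; the data support H1.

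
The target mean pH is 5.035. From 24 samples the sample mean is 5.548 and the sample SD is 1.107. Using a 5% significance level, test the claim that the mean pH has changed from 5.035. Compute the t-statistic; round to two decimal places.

H0: μ = 5.035; H1: μ ≠ 5.035 (one-sample t-test, two-sided).
t = (x̄ − μ₀)/(s/√n) = (5.548 − 5.035)/(1.107/√24) = 2.27
df = n − 1 = 23
Two-sided p-value ≈ 0.0329
Since p ≈ 0.0329 < α = 0.05, reject H0; the evidence is statistically significant.

2.27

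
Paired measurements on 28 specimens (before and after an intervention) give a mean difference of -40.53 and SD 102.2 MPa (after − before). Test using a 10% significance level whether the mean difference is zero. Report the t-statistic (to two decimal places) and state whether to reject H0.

H0: μ_d = 0; H1: μ_d ≠ 0 (paired t-test on the differences, two-sided).
t = d̄/(s_d/√n) = -40.53/(102.2/√28) = -2.10
df = n − 1 = 27
Two-sided p-value ≈ 0.0454
Since p ≈ 0.0454 < α = 0.1, reject H0; the data support H1.

t = -2.10; reject H0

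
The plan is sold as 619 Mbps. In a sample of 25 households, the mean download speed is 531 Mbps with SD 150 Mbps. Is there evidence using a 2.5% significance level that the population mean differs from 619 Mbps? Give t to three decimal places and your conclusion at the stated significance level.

H0: μ = 619; H1: μ ≠ 619 (one-sample t-test, two-sided).
t = (x̄ − μ₀)/(s/√n) = (531 − 619)/(150/√25) = -2.933
df = n − 1 = 24
Two-sided p-value ≈ 0.0073
Since p ≈ 0.0073 < α = 0.025, reject H0; the data support H1.

t = -2.933; reject H0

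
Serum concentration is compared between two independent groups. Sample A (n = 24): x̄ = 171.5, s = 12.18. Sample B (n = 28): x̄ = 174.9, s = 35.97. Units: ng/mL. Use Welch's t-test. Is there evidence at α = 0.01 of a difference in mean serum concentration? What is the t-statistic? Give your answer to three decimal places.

-0.470

Let group 1 = sample A, group 2 = sample B. H0: μ_1 = μ_2; H1: μ_1 ≠ μ_2 (Welch's two-sample t-test, two-sided).
t = (x̄_1 − x̄_2)/√(s_1²/n_1 + s_2²/n_2) = (171.5 − 174.9)/√(12.18²/24 + 35.97²/28) = -0.470
Welch–Satterthwaite df ≈ 33.99
Two-sided p-value ≈ 0.6415
Since p ≈ 0.6415 > α = 0.01, fail to reject H0; the evidence is not statistically significant.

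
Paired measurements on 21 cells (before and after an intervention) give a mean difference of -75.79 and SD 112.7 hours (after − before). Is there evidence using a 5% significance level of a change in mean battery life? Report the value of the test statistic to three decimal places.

H0: μ_d = 0; H1: μ_d ≠ 0 (paired t-test on the differences, two-sided).
t = d̄/(s_d/√n) = -75.79/(112.7/√21) = -3.082
df = n − 1 = 20
Two-sided p-value ≈ 0.0059
Since p ≈ 0.0059 < α = 0.05, reject H0; the evidence is statistically significant.

-3.082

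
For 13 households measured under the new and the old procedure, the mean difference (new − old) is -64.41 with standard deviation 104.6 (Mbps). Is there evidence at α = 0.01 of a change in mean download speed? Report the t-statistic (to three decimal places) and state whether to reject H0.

H0: μ_d = 0; H1: μ_d ≠ 0 (paired t-test on the differences, two-sided).
t = d̄/(s_d/√n) = -64.41/(104.6/√13) = -2.220
df = n − 1 = 12
Two-sided p-value ≈ 0.046
Since p ≈ 0.046 > α = 0.01, fail to reject H0; the data do not provide sufficient evidence against H0.

t = -2.220; fail to reject H0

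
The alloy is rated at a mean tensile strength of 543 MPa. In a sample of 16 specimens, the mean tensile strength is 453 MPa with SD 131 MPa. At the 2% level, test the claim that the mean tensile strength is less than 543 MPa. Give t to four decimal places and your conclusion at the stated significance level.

H0: μ = 543; H1: μ < 543 (one-sample t-test, left-tailed).
t = (x̄ − μ₀)/(s/√n) = (453 − 543)/(131/√16) = -2.7481
df = n − 1 = 15
p-value = P(T ≤ -2.7481) ≈ 0.007
Since p ≈ 0.007 < α = 0.02, reject H0; the data support H1.

t = -2.7481; reject H0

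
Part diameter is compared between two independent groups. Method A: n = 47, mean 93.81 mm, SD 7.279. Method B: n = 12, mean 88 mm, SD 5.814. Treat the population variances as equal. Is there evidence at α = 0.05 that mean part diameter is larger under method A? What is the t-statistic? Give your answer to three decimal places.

2.559

Let group 1 = method A, group 2 = method B. H0: μ_1 = μ_2; H1: μ_1 > μ_2 (two-sample pooled-variance t-test, right-tailed).
s_p² = [(47−1)·7.279² + (12−1)·5.814²]/(47+12−2) = 49.2822
t = (93.81 − 88)/√[49.2822·(1/47 + 1/12)] = 2.559
df = n₁ + n₂ − 2 = 57
p-value = P(T ≥ 2.559) ≈ 0.0066
Since p ≈ 0.0066 < α = 0.05, reject H0; the evidence is statistically significant.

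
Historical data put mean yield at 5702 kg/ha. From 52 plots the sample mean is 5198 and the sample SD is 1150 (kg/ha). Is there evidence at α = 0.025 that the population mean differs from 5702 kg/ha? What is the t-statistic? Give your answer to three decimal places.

-3.160

H0: μ = 5702; H1: μ ≠ 5702 (one-sample t-test, two-sided).
t = (x̄ − μ₀)/(s/√n) = (5198 − 5702)/(1150/√52) = -3.160
df = n − 1 = 51
Two-sided p-value ≈ 0.003
Since p ≈ 0.003 < α = 0.025, reject H0; the evidence is statistically significant.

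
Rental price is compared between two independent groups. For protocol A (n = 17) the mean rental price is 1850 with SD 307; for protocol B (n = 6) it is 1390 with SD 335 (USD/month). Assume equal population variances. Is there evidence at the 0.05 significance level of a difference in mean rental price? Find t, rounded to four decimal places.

3.0861

Let group 1 = protocol A, group 2 = protocol B. H0: μ_1 = μ_2; H1: μ_1 ≠ μ_2 (two-sample pooled-variance t-test, two-sided).
s_p² = [(17−1)·307² + (6−1)·335²]/(17+6−2) = 98529
t = (1850 − 1390)/√[98529·(1/17 + 1/6)] = 3.0861
df = n₁ + n₂ − 2 = 21
Two-sided p-value ≈ 0.0056
Since p ≈ 0.0056 < α = 0.05, reject H0; the evidence is statistically significant.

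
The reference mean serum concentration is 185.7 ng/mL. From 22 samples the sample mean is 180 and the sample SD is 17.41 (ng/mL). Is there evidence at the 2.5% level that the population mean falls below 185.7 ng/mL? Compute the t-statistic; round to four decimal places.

H0: μ = 185.7; H1: μ < 185.7 (one-sample t-test, left-tailed).
t = (x̄ − μ₀)/(s/√n) = (180 − 185.7)/(17.41/√22) = -1.5356
df = n − 1 = 21
p-value = P(T ≤ -1.5356) ≈ 0.070
Since p ≈ 0.070 > α = 0.025, fail to reject H0; the data do not provide sufficient evidence against H0.

-1.5356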